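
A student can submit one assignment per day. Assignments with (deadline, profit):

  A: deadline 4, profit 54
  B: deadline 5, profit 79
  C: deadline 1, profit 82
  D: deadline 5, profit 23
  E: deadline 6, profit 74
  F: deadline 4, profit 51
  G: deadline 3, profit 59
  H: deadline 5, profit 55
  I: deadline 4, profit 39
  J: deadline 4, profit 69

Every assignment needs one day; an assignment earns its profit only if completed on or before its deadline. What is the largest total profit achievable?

Profit order: C=82 B=79 E=74 J=69 G=59 H=55 A=54 F=51 I=39 D=23
Assign: C→slot 1, B→slot 5, E→slot 6, J→slot 4, G→slot 3, H→slot 2, A skipped, F skipped, I skipped, D skipped.
Slots: [1:C] [2:H] [3:G] [4:J] [5:B] [6:E]
Profit = 82 + 55 + 59 + 69 + 79 + 74 = 418

418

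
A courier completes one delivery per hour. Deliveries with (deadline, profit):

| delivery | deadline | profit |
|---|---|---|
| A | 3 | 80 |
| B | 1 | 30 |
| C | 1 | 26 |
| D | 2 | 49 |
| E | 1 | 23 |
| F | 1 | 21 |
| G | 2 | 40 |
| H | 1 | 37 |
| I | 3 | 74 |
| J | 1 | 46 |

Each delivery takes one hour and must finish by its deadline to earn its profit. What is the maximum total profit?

203

Profit order: A=80 I=74 D=49 J=46 G=40 H=37 B=30 C=26 E=23 F=21
Assign: A→slot 3, I→slot 2, D→slot 1, J skipped, G skipped, H skipped, B skipped, C skipped, E skipped, F skipped.
Slots: [1:D] [2:I] [3:A]
Profit = 49 + 74 + 80 = 203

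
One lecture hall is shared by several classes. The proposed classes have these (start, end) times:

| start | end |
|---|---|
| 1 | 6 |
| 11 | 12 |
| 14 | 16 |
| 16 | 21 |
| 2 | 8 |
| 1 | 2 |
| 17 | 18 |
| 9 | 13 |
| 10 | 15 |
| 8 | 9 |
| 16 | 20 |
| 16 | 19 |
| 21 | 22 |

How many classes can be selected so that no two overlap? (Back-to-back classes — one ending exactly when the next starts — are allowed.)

Greedy by earliest finish: after sorting by end time, pick each interval compatible with the last pick.
By end time: (1,2), (1,6), (2,8), (8,9), (11,12), (9,13), (10,15), (14,16), (17,18), (16,19), (16,20), (16,21), (21,22).
Pick (1,2); next start ≥ 2 → (2,8); next start ≥ 8 → (8,9); next start ≥ 9 → (11,12); next start ≥ 12 → (14,16); next start ≥ 16 → (17,18); next start ≥ 18 → (21,22).
Selected 7 classes.

7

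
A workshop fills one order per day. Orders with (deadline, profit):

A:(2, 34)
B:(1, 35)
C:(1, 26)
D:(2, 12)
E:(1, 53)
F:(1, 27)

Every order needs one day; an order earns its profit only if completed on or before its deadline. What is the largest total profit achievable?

87

Sort by profit descending; place each in the latest free slot ≤ its deadline.
Profit order: E=53 B=35 A=34 F=27 C=26 D=12
Assign: E→slot 1, B skipped, A→slot 2, F skipped, C skipped, D skipped.
Slots: [1:E] [2:A]
Profit = 53 + 34 = 87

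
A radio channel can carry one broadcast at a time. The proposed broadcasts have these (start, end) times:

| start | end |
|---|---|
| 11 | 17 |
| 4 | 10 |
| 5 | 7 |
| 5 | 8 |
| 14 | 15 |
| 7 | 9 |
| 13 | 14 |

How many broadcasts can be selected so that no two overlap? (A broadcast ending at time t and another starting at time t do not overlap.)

Order by finish time; keep every interval that doesn't clash with the previous kept one.
By end time: (5,7), (5,8), (7,9), (4,10), (13,14), (14,15), (11,17).
Pick (5,7); next start ≥ 7 → (7,9); next start ≥ 9 → (13,14); next start ≥ 14 → (14,15).
Selected 4 broadcasts.

4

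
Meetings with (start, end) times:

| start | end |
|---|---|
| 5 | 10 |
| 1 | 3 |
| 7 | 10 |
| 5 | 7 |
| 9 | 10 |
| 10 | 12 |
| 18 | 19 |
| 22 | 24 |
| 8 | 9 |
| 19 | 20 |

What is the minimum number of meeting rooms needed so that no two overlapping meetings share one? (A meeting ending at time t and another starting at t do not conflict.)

3

The answer is the maximum number of intervals overlapping at any instant.
starts: [1, 5, 5, 7, 8, 9, 10, 18, 19, 22]
ends:   [3, 7, 9, 10, 10, 10, 12, 19, 20, 24]
s1→1 e3→0 s5→1 s5→2 e7→1 s7→2 s8→3  — peak 3.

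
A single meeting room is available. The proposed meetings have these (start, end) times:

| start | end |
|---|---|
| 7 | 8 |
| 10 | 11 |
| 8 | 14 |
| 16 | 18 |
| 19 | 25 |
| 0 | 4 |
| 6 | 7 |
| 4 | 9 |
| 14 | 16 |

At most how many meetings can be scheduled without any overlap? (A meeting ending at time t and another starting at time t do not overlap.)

Sort by end time and greedily take each interval whose start is ≥ the last chosen end.
By end time: (0,4), (6,7), (7,8), (4,9), (10,11), (8,14), (14,16), (16,18), (19,25).
Pick (0,4); next start ≥ 4 → (6,7); next start ≥ 7 → (7,8); next start ≥ 8 → (10,11); next start ≥ 11 → (14,16); next start ≥ 16 → (16,18); next start ≥ 18 → (19,25).
Selected 7 meetings.

7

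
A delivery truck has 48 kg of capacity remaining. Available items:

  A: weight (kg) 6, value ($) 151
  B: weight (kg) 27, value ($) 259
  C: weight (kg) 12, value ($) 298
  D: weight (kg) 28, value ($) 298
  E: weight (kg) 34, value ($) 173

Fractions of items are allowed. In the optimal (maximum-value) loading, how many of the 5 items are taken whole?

Ratios (sorted): A 25.17, C 24.83, D 10.64, B 9.59, E 5.09
take A (6 @ 151); take C (12 @ 298); take D (28 @ 298); take 2/27 of B → 19.19. Capacity used 48/48.
3 item(s) taken whole; one partial (take 2/27 of B).

3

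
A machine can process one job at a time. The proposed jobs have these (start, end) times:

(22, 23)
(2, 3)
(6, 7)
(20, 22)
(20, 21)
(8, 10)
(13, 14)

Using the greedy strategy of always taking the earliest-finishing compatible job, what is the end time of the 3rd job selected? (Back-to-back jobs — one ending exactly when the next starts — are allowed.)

10

Order by finish time; keep every interval that doesn't clash with the previous kept one.
By end time: (2,3), (6,7), (8,10), (13,14), (20,21), (20,22), (22,23).
Pick (2,3); next start ≥ 3 → (6,7); next start ≥ 7 → (8,10); next start ≥ 10 → (13,14); next start ≥ 14 → (20,21); next start ≥ 21 → (22,23).
Selected: (2,3) (6,7) (8,10) (13,14) (20,21) (22,23)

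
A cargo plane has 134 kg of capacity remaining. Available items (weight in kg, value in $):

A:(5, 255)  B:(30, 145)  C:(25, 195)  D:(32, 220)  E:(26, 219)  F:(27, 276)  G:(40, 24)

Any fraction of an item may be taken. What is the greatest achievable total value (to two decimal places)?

1256.83

Order: A (255/5=51.00) > F (276/27=10.22) > E (219/26=8.42) > C (195/25=7.80) > D (220/32=6.88) > B (145/30=4.83) > G (24/40=0.60)
Fill: take A (5 @ 255) → take F (27 @ 276) → take E (26 @ 219) → take C (25 @ 195) → take D (32 @ 220) → take 19/30 of B → 91.83; 134/134 used.
Total value = 1256.83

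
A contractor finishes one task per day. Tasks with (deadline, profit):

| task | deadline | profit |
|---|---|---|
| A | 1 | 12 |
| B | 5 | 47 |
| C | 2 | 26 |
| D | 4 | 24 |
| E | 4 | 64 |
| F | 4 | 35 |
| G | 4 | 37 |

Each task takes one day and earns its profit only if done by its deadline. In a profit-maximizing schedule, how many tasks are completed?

5

Sort by profit descending; place each in the latest free slot ≤ its deadline.
By profit: E(d4,64), B(d5,47), G(d4,37), F(d4,35), C(d2,26), D(d4,24), A(d1,12)
E→slot 4; B→slot 5; G→slot 3; F→slot 2; C→slot 1; D skipped; A skipped.
5 of 7 scheduled.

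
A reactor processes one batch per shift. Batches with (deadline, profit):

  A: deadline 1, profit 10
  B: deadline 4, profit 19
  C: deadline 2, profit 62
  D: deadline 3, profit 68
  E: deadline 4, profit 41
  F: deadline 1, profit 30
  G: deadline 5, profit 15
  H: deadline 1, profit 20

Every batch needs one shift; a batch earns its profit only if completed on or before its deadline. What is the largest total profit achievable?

216

By profit: D(d3,68), C(d2,62), E(d4,41), F(d1,30), H(d1,20), B(d4,19), G(d5,15), A(d1,10)
D→slot 3; C→slot 2; E→slot 4; F→slot 1; H skipped; B skipped; G→slot 5; A skipped.
Profit = 30 + 62 + 68 + 41 + 15 = 216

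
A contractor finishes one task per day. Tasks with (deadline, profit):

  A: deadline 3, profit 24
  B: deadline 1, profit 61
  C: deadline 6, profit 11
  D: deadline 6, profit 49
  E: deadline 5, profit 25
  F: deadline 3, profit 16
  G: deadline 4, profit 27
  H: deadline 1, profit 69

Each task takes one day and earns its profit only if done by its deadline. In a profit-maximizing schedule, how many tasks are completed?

By profit: H(d1,69), B(d1,61), D(d6,49), G(d4,27), E(d5,25), A(d3,24), F(d3,16), C(d6,11)
H→slot 1; B skipped; D→slot 6; G→slot 4; E→slot 5; A→slot 3; F→slot 2; C skipped.
6 of 8 scheduled.

6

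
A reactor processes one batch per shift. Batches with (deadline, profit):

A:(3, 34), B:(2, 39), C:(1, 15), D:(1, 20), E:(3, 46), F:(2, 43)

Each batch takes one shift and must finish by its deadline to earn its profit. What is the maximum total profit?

128

Profit order: E=46 F=43 B=39 A=34 D=20 C=15
Assign: E→slot 3, F→slot 2, B→slot 1, A skipped, D skipped, C skipped.
Slots: [1:B] [2:F] [3:E]
Profit = 39 + 43 + 46 = 128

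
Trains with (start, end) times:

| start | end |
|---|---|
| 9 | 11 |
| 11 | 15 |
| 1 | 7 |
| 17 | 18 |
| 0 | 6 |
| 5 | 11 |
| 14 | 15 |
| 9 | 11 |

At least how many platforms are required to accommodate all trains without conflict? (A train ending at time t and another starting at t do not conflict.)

3

Count concurrent intervals with a sweep; the peak is the room count.
Events (time:±→running): 0:+→1 1:+→2 5:+→3 … peak 3.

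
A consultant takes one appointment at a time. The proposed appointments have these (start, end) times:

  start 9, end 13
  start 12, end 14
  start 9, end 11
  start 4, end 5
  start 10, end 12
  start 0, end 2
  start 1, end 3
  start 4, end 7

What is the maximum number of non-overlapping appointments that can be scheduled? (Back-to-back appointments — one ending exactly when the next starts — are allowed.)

Sort by end time and greedily take each interval whose start is ≥ the last chosen end.
By end time: (0,2), (1,3), (4,5), (4,7), (9,11), (10,12), (9,13), (12,14).
Pick (0,2); next start ≥ 2 → (4,5); next start ≥ 5 → (9,11); next start ≥ 11 → (12,14).
Selected 4 appointments.

4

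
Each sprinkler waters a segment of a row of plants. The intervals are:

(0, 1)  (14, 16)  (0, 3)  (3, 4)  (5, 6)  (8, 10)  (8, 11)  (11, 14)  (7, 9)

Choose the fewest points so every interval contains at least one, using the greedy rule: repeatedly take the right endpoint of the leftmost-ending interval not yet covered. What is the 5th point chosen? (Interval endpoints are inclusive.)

14

Sorted: [0,1] [0,3] [3,4] [5,6] [7,9] [8,10] [8,11] [11,14] [14,16]
{[0,1],[0,3]} hit by 1; {[3,4]} hit by 4; {[5,6]} hit by 6; {[7,9],[8,10],[8,11]} hit by 9; {[11,14],[14,16]} hit by 14.
Points: 1, 4, 6, 9, 14 (5 total).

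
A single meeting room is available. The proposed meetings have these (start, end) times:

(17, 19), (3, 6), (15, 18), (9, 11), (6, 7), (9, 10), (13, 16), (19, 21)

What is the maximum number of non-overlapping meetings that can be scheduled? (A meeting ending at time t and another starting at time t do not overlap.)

6

Sorted by end: (3,6)  (6,7)  (9,10)  (9,11)  (13,16)  (15,18)  (17,19)  (19,21)
take (3,6); take (6,7); take (9,10); take (13,16); take (17,19); take (19,21).
Selected 6 meetings.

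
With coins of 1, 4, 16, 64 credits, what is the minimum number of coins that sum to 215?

8

Greedy: take as many of the largest coin as possible, then repeat with the remainder.
215 = 3×64 + 1×16 + 1×4 + 3×1
Total coins = 3 + 1 + 1 + 3 = 8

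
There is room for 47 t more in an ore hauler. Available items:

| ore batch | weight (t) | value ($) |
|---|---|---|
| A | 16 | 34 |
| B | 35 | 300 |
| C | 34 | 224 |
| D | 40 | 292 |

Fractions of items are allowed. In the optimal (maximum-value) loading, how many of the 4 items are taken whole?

Order: B (300/35=8.57) > D (292/40=7.30) > C (224/34=6.59) > A (34/16=2.12)
Fill: take B (35 @ 300) → take 12/40 of D → 87.60; 47/47 used.
1 item(s) taken whole; one partial (take 12/40 of D).

1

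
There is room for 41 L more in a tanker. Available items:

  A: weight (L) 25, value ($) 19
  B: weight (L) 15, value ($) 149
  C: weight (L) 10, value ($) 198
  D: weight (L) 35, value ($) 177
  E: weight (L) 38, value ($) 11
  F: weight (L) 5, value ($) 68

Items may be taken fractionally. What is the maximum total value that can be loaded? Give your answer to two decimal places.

470.63

Order: C (198/10=19.80) > F (68/5=13.60) > B (149/15=9.93) > D (177/35=5.06) > A (19/25=0.76) > E (11/38=0.29)
Fill: take C (10 @ 198) → take F (5 @ 68) → take B (15 @ 149) → take 11/35 of D → 55.63; 41/41 used.
Total value = 470.63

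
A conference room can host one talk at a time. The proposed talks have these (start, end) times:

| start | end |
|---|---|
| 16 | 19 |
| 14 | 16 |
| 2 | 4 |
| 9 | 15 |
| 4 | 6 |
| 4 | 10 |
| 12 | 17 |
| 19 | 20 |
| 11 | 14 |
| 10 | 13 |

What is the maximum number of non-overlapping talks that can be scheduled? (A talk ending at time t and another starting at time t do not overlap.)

6

By end time: (2,4), (4,6), (4,10), (10,13), (11,14), (9,15), (14,16), (12,17), (16,19), (19,20).
Pick (2,4); next start ≥ 4 → (4,6); next start ≥ 6 → (10,13); next start ≥ 13 → (14,16); next start ≥ 16 → (16,19); next start ≥ 19 → (19,20).
Selected 6 talks.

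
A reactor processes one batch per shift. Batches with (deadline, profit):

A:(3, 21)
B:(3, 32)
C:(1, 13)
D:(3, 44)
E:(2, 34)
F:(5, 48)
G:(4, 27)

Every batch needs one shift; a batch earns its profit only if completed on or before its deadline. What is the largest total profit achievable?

Take jobs in profit order; each goes to the latest open slot no later than its deadline.
Profit order: F=48 D=44 E=34 B=32 G=27 A=21 C=13
Assign: F→slot 5, D→slot 3, E→slot 2, B→slot 1, G→slot 4, A skipped, C skipped.
Slots: [1:B] [2:E] [3:D] [4:G] [5:F]
Profit = 32 + 34 + 44 + 27 + 48 = 185

185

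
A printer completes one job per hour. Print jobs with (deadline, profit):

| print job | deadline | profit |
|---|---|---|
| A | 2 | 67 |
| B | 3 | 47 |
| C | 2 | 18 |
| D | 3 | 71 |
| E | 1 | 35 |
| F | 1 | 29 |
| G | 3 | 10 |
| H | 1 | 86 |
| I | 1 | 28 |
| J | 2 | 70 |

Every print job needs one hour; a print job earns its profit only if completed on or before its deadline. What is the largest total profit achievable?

227

By profit: H(d1,86), D(d3,71), J(d2,70), A(d2,67), B(d3,47), E(d1,35), F(d1,29), I(d1,28), C(d2,18), G(d3,10)
H→slot 1; D→slot 3; J→slot 2; A skipped; B skipped; E skipped; F skipped; I skipped; C skipped; G skipped.
Profit = 86 + 70 + 71 = 227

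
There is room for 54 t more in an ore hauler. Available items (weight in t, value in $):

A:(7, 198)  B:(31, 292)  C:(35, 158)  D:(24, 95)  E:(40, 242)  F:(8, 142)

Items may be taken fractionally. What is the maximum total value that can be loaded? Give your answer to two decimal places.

Sort by value per unit weight and fill in that order.
Order: A (198/7=28.29) > F (142/8=17.75) > B (292/31=9.42) > E (242/40=6.05) > C (158/35=4.51) > D (95/24=3.96)
Fill: take A (7 @ 198) → take F (8 @ 142) → take B (31 @ 292) → take 8/40 of E → 48.40; 54/54 used.
Total value = 680.40

680.40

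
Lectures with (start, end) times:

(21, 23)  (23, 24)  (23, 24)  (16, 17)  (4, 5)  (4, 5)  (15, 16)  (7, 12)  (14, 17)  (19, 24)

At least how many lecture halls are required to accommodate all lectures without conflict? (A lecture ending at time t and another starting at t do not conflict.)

starts: [4, 4, 7, 14, 15, 16, 19, 21, 23, 23]
ends:   [5, 5, 12, 16, 17, 17, 23, 24, 24, 24]
s4→1 s4→2 e5→1 e5→0 s7→1 e12→0 s14→1 s15→2 e16→1 s16→2 e17→1 e17→0 s19→1 s21→2 e23→1 s23→2 s23→3  — peak 3.

3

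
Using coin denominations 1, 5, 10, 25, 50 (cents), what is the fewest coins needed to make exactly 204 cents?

Use the largest denomination that fits, subtract, and repeat.
204 = 4×50 + 4×1
Total coins = 4 + 4 = 8

8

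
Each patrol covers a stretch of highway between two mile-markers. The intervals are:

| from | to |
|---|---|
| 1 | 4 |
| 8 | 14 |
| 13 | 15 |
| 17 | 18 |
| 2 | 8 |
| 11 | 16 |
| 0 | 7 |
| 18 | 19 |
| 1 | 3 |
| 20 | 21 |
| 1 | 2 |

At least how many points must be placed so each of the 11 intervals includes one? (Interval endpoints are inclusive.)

Sort by right endpoint; whenever an interval is uncovered, place a point at its right end.
By right end: [1,2]  [1,3]  [1,4]  [0,7]  [2,8]  [8,14]  [13,15]  [11,16]  [17,18]  [18,19]  [20,21]
[1,2] uncovered → point at 2; [8,14] uncovered → point at 14; [17,18] uncovered → point at 18; [20,21] uncovered → point at 21.
Points: 2, 14, 18, 21 (4 total).

4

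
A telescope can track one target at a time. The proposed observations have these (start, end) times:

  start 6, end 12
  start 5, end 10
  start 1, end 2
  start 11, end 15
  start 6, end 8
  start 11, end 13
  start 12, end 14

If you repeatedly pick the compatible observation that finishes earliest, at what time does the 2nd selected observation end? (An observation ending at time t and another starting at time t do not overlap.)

8

By end time: (1,2), (6,8), (5,10), (6,12), (11,13), (12,14), (11,15).
Pick (1,2); next start ≥ 2 → (6,8); next start ≥ 8 → (11,13).
Selected: (1,2) (6,8) (11,13)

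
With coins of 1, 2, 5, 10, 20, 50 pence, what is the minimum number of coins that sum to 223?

7

Use the largest denomination that fits, subtract, and repeat.
223 − 4×50→23 − 1×20→3 − 1×2→1 − 1×1→0
Total coins = 4 + 1 + 1 + 1 = 7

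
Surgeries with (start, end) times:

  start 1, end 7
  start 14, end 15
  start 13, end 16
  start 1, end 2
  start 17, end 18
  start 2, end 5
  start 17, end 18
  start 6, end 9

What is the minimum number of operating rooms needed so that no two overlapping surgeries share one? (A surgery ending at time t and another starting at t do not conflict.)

Count concurrent intervals with a sweep; the peak is the room count.
Events (time:±→running): 1:+→1 1:+→2 … peak 2.

2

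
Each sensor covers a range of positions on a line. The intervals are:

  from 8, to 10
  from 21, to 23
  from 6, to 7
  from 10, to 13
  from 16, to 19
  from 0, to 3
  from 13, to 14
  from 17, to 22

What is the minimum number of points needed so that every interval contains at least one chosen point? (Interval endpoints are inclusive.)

6

Sort by right endpoint; whenever an interval is uncovered, place a point at its right end.
Sorted: [0,3] [6,7] [8,10] [10,13] [13,14] [16,19] [17,22] [21,23]
{[0,3]} hit by 3; {[6,7]} hit by 7; {[8,10],[10,13]} hit by 10; {[13,14]} hit by 14; {[16,19],[17,22]} hit by 19; {[21,23]} hit by 23.
Points: 3, 7, 10, 14, 19, 23 (6 total).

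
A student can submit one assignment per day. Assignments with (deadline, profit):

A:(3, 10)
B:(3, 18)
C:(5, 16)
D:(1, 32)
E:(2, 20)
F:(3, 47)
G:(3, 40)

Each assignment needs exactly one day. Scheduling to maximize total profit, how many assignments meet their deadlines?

4

Take jobs in profit order; each goes to the latest open slot no later than its deadline.
By profit: F(d3,47), G(d3,40), D(d1,32), E(d2,20), B(d3,18), C(d5,16), A(d3,10)
F→slot 3; G→slot 2; D→slot 1; E skipped; B skipped; C→slot 5; A skipped.
4 of 7 scheduled.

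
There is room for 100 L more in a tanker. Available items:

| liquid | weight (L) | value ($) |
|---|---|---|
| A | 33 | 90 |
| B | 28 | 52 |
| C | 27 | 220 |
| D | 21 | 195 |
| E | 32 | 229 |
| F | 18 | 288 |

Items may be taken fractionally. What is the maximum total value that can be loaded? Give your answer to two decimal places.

937.45

Greedy by value/weight ratio, highest first.
Ratios (sorted): F 16.00, D 9.29, C 8.15, E 7.16, A 2.73, B 1.86
take F (18 @ 288); take D (21 @ 195); take C (27 @ 220); take E (32 @ 229); take 2/33 of A → 5.45. Capacity used 100/100.
Total value = 937.45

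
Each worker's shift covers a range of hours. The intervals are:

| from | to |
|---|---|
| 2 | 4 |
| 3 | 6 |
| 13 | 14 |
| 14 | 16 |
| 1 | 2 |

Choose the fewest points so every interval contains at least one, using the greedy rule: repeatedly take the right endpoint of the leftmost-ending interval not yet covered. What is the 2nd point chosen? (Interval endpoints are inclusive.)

Sort by right endpoint; whenever an interval is uncovered, place a point at its right end.
By right end: [1,2]  [2,4]  [3,6]  [13,14]  [14,16]
[1,2] uncovered → point at 2; [3,6] uncovered → point at 6; [13,14] uncovered → point at 14.
Points: 2, 6, 14 (3 total).

6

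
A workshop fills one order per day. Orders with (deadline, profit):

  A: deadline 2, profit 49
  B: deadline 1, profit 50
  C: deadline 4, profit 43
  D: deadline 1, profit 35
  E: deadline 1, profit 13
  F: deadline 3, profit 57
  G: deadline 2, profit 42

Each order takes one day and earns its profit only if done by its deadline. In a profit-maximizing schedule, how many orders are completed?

Sort by profit descending; place each in the latest free slot ≤ its deadline.
Profit order: F=57 B=50 A=49 C=43 G=42 D=35 E=13
Assign: F→slot 3, B→slot 1, A→slot 2, C→slot 4, G skipped, D skipped, E skipped.
Slots: [1:B] [2:A] [3:F] [4:C]
4 of 7 scheduled.

4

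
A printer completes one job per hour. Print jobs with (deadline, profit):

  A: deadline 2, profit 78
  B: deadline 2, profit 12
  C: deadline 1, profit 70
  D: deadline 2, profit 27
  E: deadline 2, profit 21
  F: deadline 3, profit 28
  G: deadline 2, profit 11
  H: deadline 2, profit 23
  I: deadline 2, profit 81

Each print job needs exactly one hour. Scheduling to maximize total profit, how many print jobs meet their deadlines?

By profit: I(d2,81), A(d2,78), C(d1,70), F(d3,28), D(d2,27), H(d2,23), E(d2,21), B(d2,12), G(d2,11)
I→slot 2; A→slot 1; C skipped; F→slot 3; D skipped; H skipped; E skipped; B skipped; G skipped.
3 of 9 scheduled.

3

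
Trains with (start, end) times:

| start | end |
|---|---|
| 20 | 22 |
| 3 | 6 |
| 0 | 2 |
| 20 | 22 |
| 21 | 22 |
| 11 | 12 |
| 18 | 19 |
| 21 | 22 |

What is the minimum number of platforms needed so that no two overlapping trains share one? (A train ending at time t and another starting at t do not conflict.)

Count concurrent intervals with a sweep; the peak is the room count.
Events (time:±→running): 0:+→1 2:-→0 3:+→1 6:-→0 11:+→1 12:-→0 18:+→1 19:-→0 20:+→1 20:+→2 21:+→3 21:+→4 … peak 4.

4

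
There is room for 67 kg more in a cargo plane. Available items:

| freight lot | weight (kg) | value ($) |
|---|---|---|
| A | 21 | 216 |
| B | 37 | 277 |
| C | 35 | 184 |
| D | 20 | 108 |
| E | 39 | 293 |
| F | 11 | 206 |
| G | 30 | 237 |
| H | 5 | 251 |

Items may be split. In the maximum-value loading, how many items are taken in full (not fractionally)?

Greedy by value/weight ratio, highest first.
Order: H (251/5=50.20) > F (206/11=18.73) > A (216/21=10.29) > G (237/30=7.90) > E (293/39=7.51) > B (277/37=7.49) > D (108/20=5.40) > C (184/35=5.26)
Fill: take H (5 @ 251) → take F (11 @ 206) → take A (21 @ 216) → take G (30 @ 237); 67/67 used.
4 item(s) taken whole.

4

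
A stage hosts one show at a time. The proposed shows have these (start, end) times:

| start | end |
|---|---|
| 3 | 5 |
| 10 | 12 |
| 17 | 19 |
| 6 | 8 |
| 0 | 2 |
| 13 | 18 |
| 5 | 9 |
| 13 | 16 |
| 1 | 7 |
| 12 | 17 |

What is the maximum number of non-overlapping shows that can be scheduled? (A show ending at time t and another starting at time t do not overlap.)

6

Sorted by end: (0,2)  (3,5)  (1,7)  (6,8)  (5,9)  (10,12)  (13,16)  (12,17)  (13,18)  (17,19)
take (0,2); take (3,5); skip (1,7); take (6,8); skip (5,9); take (10,12); take (13,16); skip (12,17); take (17,19).
Selected 6 shows.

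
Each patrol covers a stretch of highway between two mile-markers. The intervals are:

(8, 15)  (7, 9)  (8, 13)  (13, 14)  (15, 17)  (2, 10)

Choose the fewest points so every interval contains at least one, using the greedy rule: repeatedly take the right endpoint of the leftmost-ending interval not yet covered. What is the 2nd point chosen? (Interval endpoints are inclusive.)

Process intervals by earliest right end; each time one isn't hit yet, stab at its right endpoint.
Sorted: [7,9] [2,10] [8,13] [13,14] [8,15] [15,17]
{[7,9],[2,10],[8,13]} hit by 9; {[13,14],[8,15]} hit by 14; {[15,17]} hit by 17.
Points: 9, 14, 17 (3 total).

14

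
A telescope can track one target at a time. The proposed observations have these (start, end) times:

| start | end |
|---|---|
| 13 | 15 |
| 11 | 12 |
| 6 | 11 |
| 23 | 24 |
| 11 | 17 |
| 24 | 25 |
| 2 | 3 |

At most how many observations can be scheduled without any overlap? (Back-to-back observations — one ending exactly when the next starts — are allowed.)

By end time: (2,3), (6,11), (11,12), (13,15), (11,17), (23,24), (24,25).
Pick (2,3); next start ≥ 3 → (6,11); next start ≥ 11 → (11,12); next start ≥ 12 → (13,15); next start ≥ 15 → (23,24); next start ≥ 24 → (24,25).
Selected 6 observations.

6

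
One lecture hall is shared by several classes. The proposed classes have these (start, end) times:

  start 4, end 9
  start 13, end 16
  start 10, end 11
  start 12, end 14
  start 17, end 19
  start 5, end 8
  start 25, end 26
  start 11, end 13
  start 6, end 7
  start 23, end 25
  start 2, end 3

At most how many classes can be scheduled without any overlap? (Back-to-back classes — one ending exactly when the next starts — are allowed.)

Sorted by end: (2,3)  (6,7)  (5,8)  (4,9)  (10,11)  (11,13)  (12,14)  (13,16)  (17,19)  (23,25)  (25,26)
take (2,3); take (6,7); skip (5,8); skip (4,9); take (10,11); take (11,13); take (13,16); take (17,19); take (23,25); take (25,26).
Selected 8 classes.

8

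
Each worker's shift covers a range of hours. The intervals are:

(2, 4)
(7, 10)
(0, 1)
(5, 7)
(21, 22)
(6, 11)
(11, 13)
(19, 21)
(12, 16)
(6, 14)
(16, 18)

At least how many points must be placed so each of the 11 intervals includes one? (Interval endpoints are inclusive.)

Sort by right endpoint; whenever an interval is uncovered, place a point at its right end.
By right end: [0,1]  [2,4]  [5,7]  [7,10]  [6,11]  [11,13]  [6,14]  [12,16]  [16,18]  [19,21]  [21,22]
[0,1] uncovered → point at 1; [2,4] uncovered → point at 4; [5,7] uncovered → point at 7; [11,13] uncovered → point at 13; [16,18] uncovered → point at 18; [19,21] uncovered → point at 21.
Points: 1, 4, 7, 13, 18, 21 (6 total).

6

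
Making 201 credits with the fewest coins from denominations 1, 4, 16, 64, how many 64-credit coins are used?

Greedy: take as many of the largest coin as possible, then repeat with the remainder.
201 = 3×64 + 2×4 + 1×1
Count of 64: 3

3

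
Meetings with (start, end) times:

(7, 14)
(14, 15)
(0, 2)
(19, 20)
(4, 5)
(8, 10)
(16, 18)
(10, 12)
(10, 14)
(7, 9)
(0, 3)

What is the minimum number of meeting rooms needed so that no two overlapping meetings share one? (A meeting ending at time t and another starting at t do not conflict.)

3

The answer is the maximum number of intervals overlapping at any instant.
Events (time:±→running): 0:+→1 0:+→2 2:-→1 3:-→0 4:+→1 5:-→0 7:+→1 7:+→2 8:+→3 … peak 3.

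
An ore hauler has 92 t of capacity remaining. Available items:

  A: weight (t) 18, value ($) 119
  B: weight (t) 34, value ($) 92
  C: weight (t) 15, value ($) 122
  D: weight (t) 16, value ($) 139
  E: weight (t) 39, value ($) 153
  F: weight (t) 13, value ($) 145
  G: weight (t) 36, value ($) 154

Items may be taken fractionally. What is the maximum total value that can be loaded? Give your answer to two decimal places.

653.33

Ratios (sorted): F 11.15, D 8.69, C 8.13, A 6.61, G 4.28, E 3.92, B 2.71
take F (13 @ 145); take D (16 @ 139); take C (15 @ 122); take A (18 @ 119); take 30/36 of G → 128.33. Capacity used 92/92.
Total value = 653.33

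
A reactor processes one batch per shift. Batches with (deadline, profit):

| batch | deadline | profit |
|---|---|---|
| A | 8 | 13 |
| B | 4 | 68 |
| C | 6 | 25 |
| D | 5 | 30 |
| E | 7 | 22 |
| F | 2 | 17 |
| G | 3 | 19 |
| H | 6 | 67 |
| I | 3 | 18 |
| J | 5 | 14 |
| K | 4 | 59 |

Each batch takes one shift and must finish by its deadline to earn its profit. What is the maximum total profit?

By profit: B(d4,68), H(d6,67), K(d4,59), D(d5,30), C(d6,25), E(d7,22), G(d3,19), I(d3,18), F(d2,17), J(d5,14), A(d8,13)
B→slot 4; H→slot 6; K→slot 3; D→slot 5; C→slot 2; E→slot 7; G→slot 1; I skipped; F skipped; J skipped; A→slot 8.
Profit = 19 + 25 + 59 + 68 + 30 + 67 + 22 + 13 = 303

303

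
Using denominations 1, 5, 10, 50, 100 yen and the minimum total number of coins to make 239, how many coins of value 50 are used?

0

Greedy: take as many of the largest coin as possible, then repeat with the remainder.
239 = 2×100 + 3×10 + 1×5 + 4×1
Count of 50: 0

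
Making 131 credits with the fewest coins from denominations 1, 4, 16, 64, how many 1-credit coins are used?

3

131 − 2×64→3 − 3×1→0
Count of 1: 3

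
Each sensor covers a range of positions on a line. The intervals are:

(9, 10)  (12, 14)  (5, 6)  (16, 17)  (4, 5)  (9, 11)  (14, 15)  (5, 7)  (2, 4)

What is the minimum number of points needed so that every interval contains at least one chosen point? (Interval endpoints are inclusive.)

5

By right end: [2,4]  [4,5]  [5,6]  [5,7]  [9,10]  [9,11]  [12,14]  [14,15]  [16,17]
[2,4] uncovered → point at 4; [5,6] uncovered → point at 6; [9,10] uncovered → point at 10; [12,14] uncovered → point at 14; [16,17] uncovered → point at 17.
Points: 4, 6, 10, 14, 17 (5 total).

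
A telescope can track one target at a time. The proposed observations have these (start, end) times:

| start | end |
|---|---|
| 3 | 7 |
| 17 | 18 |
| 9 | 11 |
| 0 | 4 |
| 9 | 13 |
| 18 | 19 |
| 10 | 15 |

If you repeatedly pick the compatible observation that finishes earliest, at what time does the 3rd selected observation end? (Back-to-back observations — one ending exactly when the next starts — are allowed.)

Sort by end time and greedily take each interval whose start is ≥ the last chosen end.
By end time: (0,4), (3,7), (9,11), (9,13), (10,15), (17,18), (18,19).
Pick (0,4); next start ≥ 4 → (9,11); next start ≥ 11 → (17,18); next start ≥ 18 → (18,19).
Selected: (0,4) (9,11) (17,18) (18,19)

18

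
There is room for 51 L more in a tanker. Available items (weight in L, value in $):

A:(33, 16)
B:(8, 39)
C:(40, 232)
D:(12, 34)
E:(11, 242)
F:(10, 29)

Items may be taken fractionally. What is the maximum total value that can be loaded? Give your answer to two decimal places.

Greedy by value/weight ratio, highest first.
Ratios (sorted): E 22.00, C 5.80, B 4.88, F 2.90, D 2.83, A 0.48
take E (11 @ 242); take C (40 @ 232). Capacity used 51/51.
Total value = 474.00

474.00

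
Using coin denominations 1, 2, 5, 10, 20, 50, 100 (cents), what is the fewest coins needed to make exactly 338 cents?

338 − 3×100→38 − 1×20→18 − 1×10→8 − 1×5→3 − 1×2→1 − 1×1→0
Total coins = 3 + 1 + 1 + 1 + 1 + 1 = 8

8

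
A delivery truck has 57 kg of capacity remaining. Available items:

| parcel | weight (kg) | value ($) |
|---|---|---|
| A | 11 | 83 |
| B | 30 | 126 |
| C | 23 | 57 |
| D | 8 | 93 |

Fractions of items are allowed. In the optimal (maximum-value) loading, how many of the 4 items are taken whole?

3

Greedy by value/weight ratio, highest first.
Ratios (sorted): D 11.62, A 7.55, B 4.20, C 2.48
take D (8 @ 93); take A (11 @ 83); take B (30 @ 126); take 8/23 of C → 19.83. Capacity used 57/57.
3 item(s) taken whole; one partial (take 8/23 of C).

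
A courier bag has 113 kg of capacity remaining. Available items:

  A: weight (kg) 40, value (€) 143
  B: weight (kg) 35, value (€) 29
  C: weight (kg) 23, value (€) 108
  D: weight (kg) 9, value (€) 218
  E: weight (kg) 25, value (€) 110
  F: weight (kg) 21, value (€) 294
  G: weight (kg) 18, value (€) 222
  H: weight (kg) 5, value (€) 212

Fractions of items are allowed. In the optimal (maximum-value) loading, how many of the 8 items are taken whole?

Ratios (sorted): H 42.40, D 24.22, F 14.00, G 12.33, C 4.70, E 4.40, A 3.58, B 0.83
take H (5 @ 212); take D (9 @ 218); take F (21 @ 294); take G (18 @ 222); take C (23 @ 108); take E (25 @ 110); take 12/40 of A → 42.90. Capacity used 113/113.
6 item(s) taken whole; one partial (take 12/40 of A).

6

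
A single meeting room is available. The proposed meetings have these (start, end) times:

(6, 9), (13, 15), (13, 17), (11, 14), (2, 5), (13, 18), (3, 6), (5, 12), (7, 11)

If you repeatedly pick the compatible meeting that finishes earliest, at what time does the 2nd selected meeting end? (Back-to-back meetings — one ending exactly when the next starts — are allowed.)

Sort by end time and greedily take each interval whose start is ≥ the last chosen end.
Sorted by end: (2,5)  (3,6)  (6,9)  (7,11)  (5,12)  (11,14)  (13,15)  (13,17)  (13,18)
take (2,5); take (6,9); take (11,14); skip (13,18).
Selected: (2,5) (6,9) (11,14)

9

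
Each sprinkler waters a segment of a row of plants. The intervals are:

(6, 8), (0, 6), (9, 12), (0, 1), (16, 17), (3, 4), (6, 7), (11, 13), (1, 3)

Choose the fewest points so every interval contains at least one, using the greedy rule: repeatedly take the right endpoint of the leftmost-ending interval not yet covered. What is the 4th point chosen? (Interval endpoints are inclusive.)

12

Sort by right endpoint; whenever an interval is uncovered, place a point at its right end.
By right end: [0,1]  [1,3]  [3,4]  [0,6]  [6,7]  [6,8]  [9,12]  [11,13]  [16,17]
[0,1] uncovered → point at 1; [3,4] uncovered → point at 4; [6,7] uncovered → point at 7; [9,12] uncovered → point at 12; [16,17] uncovered → point at 17.
Points: 1, 4, 7, 12, 17 (5 total).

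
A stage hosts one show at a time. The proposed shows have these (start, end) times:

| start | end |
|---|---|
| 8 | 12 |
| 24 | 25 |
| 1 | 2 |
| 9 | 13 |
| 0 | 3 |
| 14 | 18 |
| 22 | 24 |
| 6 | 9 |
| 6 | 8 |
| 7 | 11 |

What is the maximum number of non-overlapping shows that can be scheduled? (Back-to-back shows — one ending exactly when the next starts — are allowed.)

6

By end time: (1,2), (0,3), (6,8), (6,9), (7,11), (8,12), (9,13), (14,18), (22,24), (24,25).
Pick (1,2); next start ≥ 2 → (6,8); next start ≥ 8 → (8,12); next start ≥ 12 → (14,18); next start ≥ 18 → (22,24); next start ≥ 24 → (24,25).
Selected 6 shows.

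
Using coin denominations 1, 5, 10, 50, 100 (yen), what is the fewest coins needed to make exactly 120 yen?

3

120 = 1×100 + 2×10
Total coins = 1 + 2 = 3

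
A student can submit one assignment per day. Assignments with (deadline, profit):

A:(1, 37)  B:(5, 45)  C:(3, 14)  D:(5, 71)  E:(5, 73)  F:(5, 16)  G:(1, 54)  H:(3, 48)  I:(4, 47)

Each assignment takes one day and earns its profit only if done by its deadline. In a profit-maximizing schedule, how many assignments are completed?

5

Sort by profit descending; place each in the latest free slot ≤ its deadline.
Profit order: E=73 D=71 G=54 H=48 I=47 B=45 A=37 F=16 C=14
Assign: E→slot 5, D→slot 4, G→slot 1, H→slot 3, I→slot 2, B skipped, A skipped, F skipped, C skipped.
Slots: [1:G] [2:I] [3:H] [4:D] [5:E]
5 of 9 scheduled.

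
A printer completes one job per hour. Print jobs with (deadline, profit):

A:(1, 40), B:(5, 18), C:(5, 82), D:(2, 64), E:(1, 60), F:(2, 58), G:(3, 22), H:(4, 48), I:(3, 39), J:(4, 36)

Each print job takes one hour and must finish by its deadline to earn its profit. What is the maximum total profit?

By profit: C(d5,82), D(d2,64), E(d1,60), F(d2,58), H(d4,48), A(d1,40), I(d3,39), J(d4,36), G(d3,22), B(d5,18)
C→slot 5; D→slot 2; E→slot 1; F skipped; H→slot 4; A skipped; I→slot 3; J skipped; G skipped; B skipped.
Profit = 60 + 64 + 39 + 48 + 82 = 293

293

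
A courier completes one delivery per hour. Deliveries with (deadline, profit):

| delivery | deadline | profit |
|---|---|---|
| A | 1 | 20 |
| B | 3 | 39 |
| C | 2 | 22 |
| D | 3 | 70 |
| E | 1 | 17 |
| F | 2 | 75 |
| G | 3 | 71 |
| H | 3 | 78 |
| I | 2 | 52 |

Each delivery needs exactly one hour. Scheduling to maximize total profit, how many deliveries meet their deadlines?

By profit: H(d3,78), F(d2,75), G(d3,71), D(d3,70), I(d2,52), B(d3,39), C(d2,22), A(d1,20), E(d1,17)
H→slot 3; F→slot 2; G→slot 1; D skipped; I skipped; B skipped; C skipped; A skipped; E skipped.
3 of 9 scheduled.

3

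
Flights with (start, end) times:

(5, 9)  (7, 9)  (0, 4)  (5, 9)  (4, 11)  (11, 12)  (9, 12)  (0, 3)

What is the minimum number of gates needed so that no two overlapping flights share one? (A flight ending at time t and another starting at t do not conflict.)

starts: [0, 0, 4, 5, 5, 7, 9, 11]
ends:   [3, 4, 9, 9, 9, 11, 12, 12]
s0→1 s0→2 e3→1 e4→0 s4→1 s5→2 s5→3 s7→4  — peak 4.

4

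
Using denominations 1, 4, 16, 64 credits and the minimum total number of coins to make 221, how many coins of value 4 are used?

3

Use the largest denomination that fits, subtract, and repeat.
221 − 3×64→29 − 1×16→13 − 3×4→1 − 1×1→0
Count of 4: 3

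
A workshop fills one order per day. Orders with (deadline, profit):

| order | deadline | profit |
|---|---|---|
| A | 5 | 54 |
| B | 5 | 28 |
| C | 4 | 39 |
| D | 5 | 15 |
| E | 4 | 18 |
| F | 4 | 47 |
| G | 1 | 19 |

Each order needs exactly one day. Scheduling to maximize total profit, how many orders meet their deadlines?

Profit order: A=54 F=47 C=39 B=28 G=19 E=18 D=15
Assign: A→slot 5, F→slot 4, C→slot 3, B→slot 2, G→slot 1, E skipped, D skipped.
Slots: [1:G] [2:B] [3:C] [4:F] [5:A]
5 of 7 scheduled.

5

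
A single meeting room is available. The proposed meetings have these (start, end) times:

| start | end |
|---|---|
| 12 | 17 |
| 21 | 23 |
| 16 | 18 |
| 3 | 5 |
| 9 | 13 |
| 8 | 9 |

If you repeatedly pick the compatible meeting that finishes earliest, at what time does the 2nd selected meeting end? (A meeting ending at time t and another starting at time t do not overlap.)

9

Sort by end time and greedily take each interval whose start is ≥ the last chosen end.
Sorted by end: (3,5)  (8,9)  (9,13)  (12,17)  (16,18)  (21,23)
take (3,5); take (8,9); take (9,13); take (16,18); take (21,23).
Selected: (3,5) (8,9) (9,13) (16,18) (21,23)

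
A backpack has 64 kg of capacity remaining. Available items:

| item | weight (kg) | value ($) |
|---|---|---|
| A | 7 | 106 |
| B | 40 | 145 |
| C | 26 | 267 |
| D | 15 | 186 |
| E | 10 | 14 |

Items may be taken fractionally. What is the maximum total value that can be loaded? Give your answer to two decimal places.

Order: A (106/7=15.14) > D (186/15=12.40) > C (267/26=10.27) > B (145/40=3.62) > E (14/10=1.40)
Fill: take A (7 @ 106) → take D (15 @ 186) → take C (26 @ 267) → take 16/40 of B → 58.00; 64/64 used.
Total value = 617.00

617.00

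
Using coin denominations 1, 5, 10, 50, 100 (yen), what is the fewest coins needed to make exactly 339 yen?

11

339 − 3×100→39 − 3×10→9 − 1×5→4 − 4×1→0
Total coins = 3 + 3 + 1 + 4 = 11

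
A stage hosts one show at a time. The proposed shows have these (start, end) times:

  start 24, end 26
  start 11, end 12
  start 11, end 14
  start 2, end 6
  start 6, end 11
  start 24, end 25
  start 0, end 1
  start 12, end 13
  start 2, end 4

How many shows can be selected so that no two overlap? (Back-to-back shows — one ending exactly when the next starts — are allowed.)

6

Sorted by end: (0,1)  (2,4)  (2,6)  (6,11)  (11,12)  (12,13)  (11,14)  (24,25)  (24,26)
take (0,1); take (2,4); take (6,11); take (11,12); take (12,13); take (24,25); skip (24,26).
Selected 6 shows.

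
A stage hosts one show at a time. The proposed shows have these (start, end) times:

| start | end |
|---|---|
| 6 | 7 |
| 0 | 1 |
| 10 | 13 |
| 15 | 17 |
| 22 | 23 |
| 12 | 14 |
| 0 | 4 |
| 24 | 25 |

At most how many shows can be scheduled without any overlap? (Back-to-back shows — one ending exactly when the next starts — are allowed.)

By end time: (0,1), (0,4), (6,7), (10,13), (12,14), (15,17), (22,23), (24,25).
Pick (0,1); next start ≥ 1 → (6,7); next start ≥ 7 → (10,13); next start ≥ 13 → (15,17); next start ≥ 17 → (22,23); next start ≥ 23 → (24,25).
Selected 6 shows.

6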